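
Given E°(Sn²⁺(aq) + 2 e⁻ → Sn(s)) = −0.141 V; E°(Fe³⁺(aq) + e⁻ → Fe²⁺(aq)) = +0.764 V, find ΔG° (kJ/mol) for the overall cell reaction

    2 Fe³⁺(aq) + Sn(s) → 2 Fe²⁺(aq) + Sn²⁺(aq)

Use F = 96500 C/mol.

−175 kJ/mol

In the reaction as written Fe³⁺(aq) is reduced, so the Fe³⁺/Fe²⁺ couple is the cathode and Sn²⁺/Sn is the anode.
E°cell = +0.764 − (−0.141) = +0.905 V; balancing electrons gives n = 2.
ΔG° = −nFE°cell = −(2)(96500)(+0.905) J/mol = −175 kJ/mol.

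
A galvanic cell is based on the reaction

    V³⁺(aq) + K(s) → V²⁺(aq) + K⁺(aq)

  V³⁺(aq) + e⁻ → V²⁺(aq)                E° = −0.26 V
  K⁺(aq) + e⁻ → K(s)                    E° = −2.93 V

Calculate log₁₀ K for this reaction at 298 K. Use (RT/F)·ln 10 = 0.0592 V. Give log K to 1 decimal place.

log K = 45.1

The V³⁺/V²⁺ couple is reduced (cathode); E°cell = −0.26 − (−2.93) = +2.67 V with n = 1.
At equilibrium E = 0, so log K = nE°cell / 0.0592 = (1)(+2.67) / 0.0592 = 45.1.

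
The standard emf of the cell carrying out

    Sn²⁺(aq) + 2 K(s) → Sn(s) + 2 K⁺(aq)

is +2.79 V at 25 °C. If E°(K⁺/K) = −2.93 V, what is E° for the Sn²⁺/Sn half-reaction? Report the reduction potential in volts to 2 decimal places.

In the reaction as written the Sn²⁺/Sn couple is reduced (cathode) and K⁺/K is oxidized (anode), so E°cell = E°(Sn²⁺/Sn) − E°(K⁺/K).
E°(Sn²⁺/Sn) = E°cell + E°(anode) = +2.79 + (−2.93) = −0.14 V.

−0.14 V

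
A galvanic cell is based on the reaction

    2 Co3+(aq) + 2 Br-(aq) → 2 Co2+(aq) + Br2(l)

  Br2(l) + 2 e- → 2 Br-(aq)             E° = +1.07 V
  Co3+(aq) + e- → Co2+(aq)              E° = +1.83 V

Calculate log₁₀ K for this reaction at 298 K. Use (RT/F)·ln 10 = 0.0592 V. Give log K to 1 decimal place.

The Co³⁺/Co²⁺ couple is reduced (cathode); E°cell = +1.83 − (+1.07) = +0.76 V with n = 2.
At equilibrium E = 0, so log K = nE°cell / 0.0592 = (2)(+0.76) / 0.0592 = 25.7.

log K = 25.7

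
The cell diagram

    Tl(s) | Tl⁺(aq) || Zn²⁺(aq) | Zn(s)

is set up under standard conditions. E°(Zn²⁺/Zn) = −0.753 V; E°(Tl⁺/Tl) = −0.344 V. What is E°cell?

By convention the left-hand electrode in cell notation is the anode (oxidation) and the right-hand electrode is the cathode (reduction).
E°cell = E°(right) − E°(left) = −0.753 − (−0.344) = −0.409 V.
The negative sign shows that, as written, the cell would require an external voltage to drive the reaction.

−0.409 V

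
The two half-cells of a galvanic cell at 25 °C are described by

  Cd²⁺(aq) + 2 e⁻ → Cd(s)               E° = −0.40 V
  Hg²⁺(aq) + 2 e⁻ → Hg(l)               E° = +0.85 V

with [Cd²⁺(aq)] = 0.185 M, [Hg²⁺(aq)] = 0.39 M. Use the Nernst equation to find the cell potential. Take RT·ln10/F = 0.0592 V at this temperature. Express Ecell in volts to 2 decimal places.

+1.26 V

Hg²⁺/Hg is reduced (cathode, E° = +0.85 V) and Cd²⁺/Cd is oxidized (anode).
E°cell = +0.85 − (−0.40) = +1.25 V, with n = 2 electrons transferred.
Balancing gives Hg²⁺(aq) + Cd(s) → Hg(l) + Cd²⁺(aq); hence Q = [Cd²⁺(aq)] / [Hg²⁺(aq)] = 0.474 (log Q = −0.324).
By the Nernst equation, E = +1.25 − (0.0592/2)·(−0.324) = +1.26 V.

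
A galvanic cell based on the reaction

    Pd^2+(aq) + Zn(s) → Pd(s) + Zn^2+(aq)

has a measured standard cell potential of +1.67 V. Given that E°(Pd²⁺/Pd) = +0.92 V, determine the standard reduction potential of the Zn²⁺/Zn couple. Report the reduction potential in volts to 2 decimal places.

In the reaction as written the Pd²⁺/Pd couple is reduced (cathode) and Zn²⁺/Zn is oxidized (anode), so E°cell = E°(Pd²⁺/Pd) − E°(Zn²⁺/Zn).
E°(Zn²⁺/Zn) = E°(cathode) − E°cell = +0.92 − (+1.67) = −0.75 V.

−0.75 V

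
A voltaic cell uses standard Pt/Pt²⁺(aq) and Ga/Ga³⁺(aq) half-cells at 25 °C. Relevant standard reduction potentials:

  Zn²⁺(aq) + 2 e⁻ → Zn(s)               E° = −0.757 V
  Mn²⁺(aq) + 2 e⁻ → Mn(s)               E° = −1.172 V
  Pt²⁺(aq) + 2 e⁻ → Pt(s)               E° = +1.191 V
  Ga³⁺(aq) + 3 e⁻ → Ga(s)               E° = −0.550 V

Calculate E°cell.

+1.741 V

The Pt²⁺/Pt couple has the higher E°, so Pt ion is reduced (cathode) and Ga is oxidized (anode).
E°cell = E°(cathode) − E°(anode) = +1.191 − (−0.550) = +1.741 V.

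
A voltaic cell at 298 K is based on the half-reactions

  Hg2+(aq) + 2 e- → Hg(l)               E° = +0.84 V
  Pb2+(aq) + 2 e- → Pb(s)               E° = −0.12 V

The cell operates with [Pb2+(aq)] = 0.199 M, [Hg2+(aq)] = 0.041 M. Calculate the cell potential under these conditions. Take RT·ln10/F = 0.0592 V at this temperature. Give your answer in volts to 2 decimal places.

+0.94 V

Hg²⁺/Hg is reduced (cathode, E° = +0.84 V) and Pb²⁺/Pb is oxidized (anode).
E°cell = E°cat − E°an = +0.84 − (−0.12) = +0.96 V; n = 2.
For the overall reaction Hg2+(aq) + Pb(s) → Hg(l) + Pb2+(aq), Q = [Pb2+(aq)] / [Hg2+(aq)] = 4.85, giving log Q = 0.686.
By the Nernst equation, E = +0.96 − (0.0592/2)·(0.686) = +0.94 V.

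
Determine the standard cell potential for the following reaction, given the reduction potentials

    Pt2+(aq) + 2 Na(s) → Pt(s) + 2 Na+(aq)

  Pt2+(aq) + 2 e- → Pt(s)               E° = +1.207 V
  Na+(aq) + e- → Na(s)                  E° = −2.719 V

Pt2+(aq) gains electrons, so the Pt²⁺/Pt couple is the cathode; the Na⁺/Na couple is the anode.
E°cell = E°(cathode) − E°(anode) = +1.207 − (−2.719) = +3.926 V.
The positive value indicates the reaction is spontaneous as written.

+3.926 V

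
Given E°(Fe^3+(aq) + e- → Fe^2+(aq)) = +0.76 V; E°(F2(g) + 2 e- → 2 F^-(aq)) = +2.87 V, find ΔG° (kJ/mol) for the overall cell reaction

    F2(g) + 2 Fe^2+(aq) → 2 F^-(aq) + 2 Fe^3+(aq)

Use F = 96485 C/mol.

−407 kJ/mol

In the reaction as written F2(g) is reduced, so the F₂/F⁻ couple is the cathode and Fe³⁺/Fe²⁺ is the anode.
E°cell = +2.87 − (+0.76) = +2.11 V; balancing electrons gives n = 2.
ΔG° = −nFE°cell = −(2)(96485)(+2.11) J/mol = −407 kJ/mol.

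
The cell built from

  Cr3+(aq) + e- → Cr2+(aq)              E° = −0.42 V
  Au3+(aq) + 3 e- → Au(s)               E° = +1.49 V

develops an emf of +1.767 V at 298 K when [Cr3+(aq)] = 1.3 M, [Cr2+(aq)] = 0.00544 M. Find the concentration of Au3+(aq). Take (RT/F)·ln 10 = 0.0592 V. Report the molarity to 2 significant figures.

0.77 M

The Au³⁺/Au couple has the larger reduction potential, so it is the cathode: E°cell = +1.49 − (−0.42) = +1.91 V and n = 3.
Since E = E° − (0.0592/n)·log Q, log Q = n(E° − E)/0.0592 = 7.247.
Balancing electrons gives Au3+(aq) + 3 Cr2+(aq) → Au(s) + 3 Cr3+(aq); thus Q = [Cr3+(aq)]^3 / ([Au3+(aq)]·[Cr2+(aq)]^3).
Isolating [Au3+(aq)] in Q = 10^{7.247} yields log [Au3+(aq)] = −0.112, i.e. 0.77 M.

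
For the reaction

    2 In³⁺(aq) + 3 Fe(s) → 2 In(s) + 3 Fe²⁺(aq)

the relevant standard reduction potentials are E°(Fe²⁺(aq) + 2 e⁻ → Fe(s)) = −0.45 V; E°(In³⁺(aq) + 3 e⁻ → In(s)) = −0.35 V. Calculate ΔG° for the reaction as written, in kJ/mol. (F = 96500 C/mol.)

In the reaction as written In³⁺(aq) is reduced, so the In³⁺/In couple is the cathode and Fe²⁺/Fe is the anode.
E°cell = −0.35 − (−0.45) = +0.10 V; balancing electrons gives n = 6.
ΔG° = −nFE°cell = −(6)(96500)(+0.10) J/mol = −57.9 kJ/mol.

−57.9 kJ/mol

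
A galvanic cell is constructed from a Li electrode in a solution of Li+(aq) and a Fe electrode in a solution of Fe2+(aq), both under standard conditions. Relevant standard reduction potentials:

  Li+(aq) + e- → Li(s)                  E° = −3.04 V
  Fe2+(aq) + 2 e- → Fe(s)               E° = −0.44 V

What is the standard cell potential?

+2.60 V

Of the two couples in this cell, the one with the more positive reduction potential is reduced at the cathode: here that is Fe²⁺/Fe (−0.44 V); Li⁺/Li (−3.04 V) is the anode.
E°cell = E°(cathode) − E°(anode) = −0.44 − (−3.04) = +2.60 V.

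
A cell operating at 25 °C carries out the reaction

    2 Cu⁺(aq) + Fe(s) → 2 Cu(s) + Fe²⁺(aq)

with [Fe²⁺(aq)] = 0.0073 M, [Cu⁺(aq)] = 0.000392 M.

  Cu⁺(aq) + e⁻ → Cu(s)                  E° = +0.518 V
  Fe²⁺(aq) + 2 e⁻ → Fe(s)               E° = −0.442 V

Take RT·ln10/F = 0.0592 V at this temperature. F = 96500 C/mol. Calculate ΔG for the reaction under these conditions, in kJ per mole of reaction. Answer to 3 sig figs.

The standard cell potential is +0.518 − (−0.442) = +0.960 V, with n = 2 electrons in the balanced equation.
Q = [Fe²⁺(aq)] / [Cu⁺(aq)]^2 = 4.75×10^4, so log Q = 4.677 and E = +0.960 − (0.0592/2)(4.677) = +0.8216 V.
ΔG = −nFE = −(2)(96500)(+0.8216) J/mol = −159 kJ/mol.

−159 kJ/mol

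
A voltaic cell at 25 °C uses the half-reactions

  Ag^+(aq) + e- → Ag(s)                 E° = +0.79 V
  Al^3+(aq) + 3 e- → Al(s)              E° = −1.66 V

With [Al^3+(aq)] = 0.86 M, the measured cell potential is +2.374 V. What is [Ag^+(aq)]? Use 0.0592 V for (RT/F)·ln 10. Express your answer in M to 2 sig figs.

With Ag⁺/Ag at the cathode and Al³⁺/Al at the anode, E°cell = +0.79 − (−1.66) = +2.45 V (n = 3).
From the Nernst equation, log Q = n(E° − E)/0.0592 = 3·(+2.45 − (+2.374))/0.0592 = 3.851.
Balancing electrons gives 3 Ag^+(aq) + Al(s) → 3 Ag(s) + Al^3+(aq); thus Q = [Al^3+(aq)] / [Ag^+(aq)]^3.
Isolating [Ag^+(aq)] in Q = 10^{3.851} yields log [Ag^+(aq)] = −1.306, i.e. 0.049 M.

0.049 M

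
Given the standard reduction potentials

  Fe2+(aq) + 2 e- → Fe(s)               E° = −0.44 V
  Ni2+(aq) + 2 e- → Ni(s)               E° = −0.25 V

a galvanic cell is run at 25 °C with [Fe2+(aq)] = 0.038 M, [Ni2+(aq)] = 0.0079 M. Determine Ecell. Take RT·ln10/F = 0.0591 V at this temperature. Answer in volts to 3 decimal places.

+0.170 V

Since E°(Ni²⁺/Ni) > E°(Fe²⁺/Fe), Ni²⁺/Ni serves as the cathode.
E°cell = −0.25 − (−0.44) = +0.19 V, with n = 2 electrons transferred.
For the overall reaction Ni2+(aq) + Fe(s) → Ni(s) + Fe2+(aq), Q = [Fe2+(aq)] / [Ni2+(aq)] = 4.81, giving log Q = 0.682.
By the Nernst equation, E = +0.19 − (0.0591/2)·(0.682) = +0.170 V.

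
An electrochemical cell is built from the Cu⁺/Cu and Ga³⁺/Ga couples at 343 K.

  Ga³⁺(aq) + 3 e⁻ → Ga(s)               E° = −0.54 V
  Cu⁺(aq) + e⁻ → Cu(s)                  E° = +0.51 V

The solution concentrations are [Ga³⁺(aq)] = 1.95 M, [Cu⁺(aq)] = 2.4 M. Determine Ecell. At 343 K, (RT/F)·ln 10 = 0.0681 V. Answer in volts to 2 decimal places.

+1.07 V

The Cu⁺/Cu couple has the more positive E°, so it is the cathode; Ga³⁺/Ga is the anode.
The standard potential is +0.51 − (−0.54) = +1.05 V and the balanced reaction transfers n = 3 electrons.
For the overall reaction 3 Cu⁺(aq) + Ga(s) → 3 Cu(s) + Ga³⁺(aq), Q = [Ga³⁺(aq)] / [Cu⁺(aq)]^3 = 0.141, giving log Q = −0.851.
Applying E = E° − (RT ln10/nF)·log Q gives +1.05 − (0.0681/3)(−0.851) = +1.07 V.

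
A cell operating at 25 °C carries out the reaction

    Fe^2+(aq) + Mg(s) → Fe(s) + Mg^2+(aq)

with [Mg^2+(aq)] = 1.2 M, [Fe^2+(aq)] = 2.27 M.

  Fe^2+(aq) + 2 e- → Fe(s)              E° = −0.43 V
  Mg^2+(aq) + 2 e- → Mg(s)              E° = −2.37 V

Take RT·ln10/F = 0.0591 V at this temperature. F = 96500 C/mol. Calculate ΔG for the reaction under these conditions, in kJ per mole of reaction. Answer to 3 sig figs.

With Fe²⁺/Fe reduced at the cathode, E°cell = −0.43 − (−2.37) = +1.94 V and n = 2.
Here Q = [Mg^2+(aq)] / [Fe^2+(aq)] = 0.529 (log Q = −0.277), giving E = +1.94 − (0.0591/2)·(−0.277) = +1.9482 V.
ΔG = −nFE = −(2)(96500)(+1.9482) J/mol = −376 kJ/mol.

−376 kJ/mol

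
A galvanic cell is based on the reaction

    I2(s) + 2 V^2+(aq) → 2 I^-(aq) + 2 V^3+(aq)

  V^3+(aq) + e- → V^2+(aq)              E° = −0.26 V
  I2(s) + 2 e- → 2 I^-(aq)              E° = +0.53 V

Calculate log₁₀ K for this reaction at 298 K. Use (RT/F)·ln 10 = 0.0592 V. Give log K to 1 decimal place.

log K = 26.7

The I₂/I⁻ couple is reduced (cathode); E°cell = +0.53 − (−0.26) = +0.79 V with n = 2.
At equilibrium E = 0, so log K = nE°cell / 0.0592 = (2)(+0.79) / 0.0592 = 26.7.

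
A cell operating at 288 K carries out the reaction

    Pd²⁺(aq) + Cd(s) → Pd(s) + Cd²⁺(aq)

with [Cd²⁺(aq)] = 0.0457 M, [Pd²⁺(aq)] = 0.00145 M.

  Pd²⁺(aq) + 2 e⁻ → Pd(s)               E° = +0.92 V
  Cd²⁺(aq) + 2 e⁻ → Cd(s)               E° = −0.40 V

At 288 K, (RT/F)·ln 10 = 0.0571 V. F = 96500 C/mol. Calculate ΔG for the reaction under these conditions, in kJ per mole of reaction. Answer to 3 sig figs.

−246 kJ/mol

E°cell = +0.92 − (−0.40) = +1.32 V; the balanced reaction transfers n = 2 electrons.
Here Q = [Cd²⁺(aq)] / [Pd²⁺(aq)] = 31.5 (log Q = 1.499), giving E = +1.32 − (0.0571/2)·(1.499) = +1.2772 V.
Then ΔG = −nFE = −2 × 96500 × +1.2772 J/mol = −246 kJ/mol.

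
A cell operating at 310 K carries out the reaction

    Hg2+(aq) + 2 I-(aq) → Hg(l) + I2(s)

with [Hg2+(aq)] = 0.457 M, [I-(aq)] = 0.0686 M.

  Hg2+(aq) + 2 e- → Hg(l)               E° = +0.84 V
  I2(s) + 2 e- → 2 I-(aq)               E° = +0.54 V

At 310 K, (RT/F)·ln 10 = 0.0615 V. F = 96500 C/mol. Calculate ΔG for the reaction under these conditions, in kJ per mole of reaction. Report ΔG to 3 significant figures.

E°cell = +0.84 − (+0.54) = +0.30 V; the balanced reaction transfers n = 2 electrons.
Q = 1 / ([Hg2+(aq)]·[I-(aq)]^2) = 465, so log Q = 2.667 and E = +0.30 − (0.0615/2)(2.667) = +0.2180 V.
Then ΔG = −nFE = −2 × 96500 × +0.2180 J/mol = −42.1 kJ/mol.

−42.1 kJ/mol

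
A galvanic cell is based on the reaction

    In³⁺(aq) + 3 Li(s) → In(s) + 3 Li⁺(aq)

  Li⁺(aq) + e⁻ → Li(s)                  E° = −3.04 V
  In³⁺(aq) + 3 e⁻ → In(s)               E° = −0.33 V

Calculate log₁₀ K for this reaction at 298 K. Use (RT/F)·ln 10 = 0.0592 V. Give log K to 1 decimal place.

The In³⁺/In couple is reduced (cathode); E°cell = −0.33 − (−3.04) = +2.71 V with n = 3.
At equilibrium E = 0, so log K = nE°cell / 0.0592 = (3)(+2.71) / 0.0592 = 137.3.

log K = 137.3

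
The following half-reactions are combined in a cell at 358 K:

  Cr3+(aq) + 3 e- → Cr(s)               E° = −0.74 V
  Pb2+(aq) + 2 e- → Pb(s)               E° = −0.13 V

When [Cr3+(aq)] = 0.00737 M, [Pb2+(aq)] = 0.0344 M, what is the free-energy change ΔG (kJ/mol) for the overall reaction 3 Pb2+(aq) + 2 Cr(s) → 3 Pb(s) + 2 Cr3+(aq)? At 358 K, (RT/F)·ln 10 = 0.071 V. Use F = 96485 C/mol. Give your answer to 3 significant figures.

−352 kJ/mol

The standard cell potential is −0.13 − (−0.74) = +0.61 V, with n = 6 electrons in the balanced equation.
Q = [Cr3+(aq)]^2 / [Pb2+(aq)]^3 = 1.33, so log Q = 0.125 and E = +0.61 − (0.071/6)(0.125) = +0.6085 V.
ΔG = −nFE = −(6)(96485)(+0.6085) J/mol = −352 kJ/mol.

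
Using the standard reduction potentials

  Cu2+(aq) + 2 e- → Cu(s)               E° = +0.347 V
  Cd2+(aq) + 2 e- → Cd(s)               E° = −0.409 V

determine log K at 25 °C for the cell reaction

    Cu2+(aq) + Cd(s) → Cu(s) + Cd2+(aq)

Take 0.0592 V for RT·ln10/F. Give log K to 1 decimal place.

log K = 25.5

The Cu²⁺/Cu couple is reduced (cathode); E°cell = +0.347 − (−0.409) = +0.756 V with n = 2.
At equilibrium E = 0, so log K = nE°cell / 0.0592 = (2)(+0.756) / 0.0592 = 25.5.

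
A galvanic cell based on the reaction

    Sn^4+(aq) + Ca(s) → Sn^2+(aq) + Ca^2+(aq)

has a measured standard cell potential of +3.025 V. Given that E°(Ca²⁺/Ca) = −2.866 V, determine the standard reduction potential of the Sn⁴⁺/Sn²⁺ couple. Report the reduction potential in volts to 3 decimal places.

In the reaction as written the Sn⁴⁺/Sn²⁺ couple is reduced (cathode) and Ca²⁺/Ca is oxidized (anode), so E°cell = E°(Sn⁴⁺/Sn²⁺) − E°(Ca²⁺/Ca).
E°(Sn⁴⁺/Sn²⁺) = E°cell + E°(anode) = +3.025 + (−2.866) = +0.159 V.

+0.159 V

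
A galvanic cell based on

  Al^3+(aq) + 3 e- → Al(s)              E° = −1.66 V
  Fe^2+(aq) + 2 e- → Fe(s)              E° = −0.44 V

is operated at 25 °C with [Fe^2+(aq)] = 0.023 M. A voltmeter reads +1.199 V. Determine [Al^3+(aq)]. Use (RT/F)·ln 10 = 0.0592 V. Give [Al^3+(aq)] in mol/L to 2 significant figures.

0.040 M

With Fe²⁺/Fe at the cathode and Al³⁺/Al at the anode, E°cell = −0.44 − (−1.66) = +1.22 V (n = 6).
Since E = E° − (0.0592/n)·log Q, log Q = n(E° − E)/0.0592 = 2.128.
The balanced reaction is 3 Fe^2+(aq) + 2 Al(s) → 3 Fe(s) + 2 Al^3+(aq), so Q = [Al^3+(aq)]^2 / [Fe^2+(aq)]^3.
Solving for the unknown gives log [Al^3+(aq)] = −1.393, so [Al^3+(aq)] ≈ 0.040 M.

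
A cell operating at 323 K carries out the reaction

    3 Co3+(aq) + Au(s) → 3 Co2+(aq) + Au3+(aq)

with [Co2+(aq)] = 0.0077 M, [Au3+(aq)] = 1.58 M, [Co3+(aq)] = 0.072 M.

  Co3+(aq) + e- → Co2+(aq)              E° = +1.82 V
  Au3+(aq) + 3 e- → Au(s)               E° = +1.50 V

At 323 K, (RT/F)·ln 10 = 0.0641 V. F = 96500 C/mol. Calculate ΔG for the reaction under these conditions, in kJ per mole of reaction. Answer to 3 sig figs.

−109 kJ/mol

E°cell = +1.82 − (+1.50) = +0.32 V; the balanced reaction transfers n = 3 electrons.
The reaction quotient is ([Co2+(aq)]^3·[Au3+(aq)]) / [Co3+(aq)]^3 = 0.00193; by Nernst, E = +0.32 − (0.0641/3)(−2.714) = +0.3780 V.
Finally ΔG = −nFE = −(3)(96500 C/mol)(+0.3780 V) = −109 kJ/mol.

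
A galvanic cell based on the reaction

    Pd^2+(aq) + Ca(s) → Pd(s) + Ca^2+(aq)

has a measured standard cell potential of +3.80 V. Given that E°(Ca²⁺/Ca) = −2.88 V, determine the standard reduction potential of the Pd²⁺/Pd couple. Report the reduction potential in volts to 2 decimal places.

In the reaction as written the Pd²⁺/Pd couple is reduced (cathode) and Ca²⁺/Ca is oxidized (anode), so E°cell = E°(Pd²⁺/Pd) − E°(Ca²⁺/Ca).
E°(Pd²⁺/Pd) = E°cell + E°(anode) = +3.80 + (−2.88) = +0.92 V.

+0.92 V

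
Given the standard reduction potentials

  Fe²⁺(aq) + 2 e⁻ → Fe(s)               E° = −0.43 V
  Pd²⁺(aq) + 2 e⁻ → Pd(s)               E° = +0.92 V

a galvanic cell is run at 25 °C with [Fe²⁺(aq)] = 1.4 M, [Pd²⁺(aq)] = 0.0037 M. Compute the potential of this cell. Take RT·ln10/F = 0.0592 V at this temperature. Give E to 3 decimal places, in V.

+1.274 V

Since E°(Pd²⁺/Pd) > E°(Fe²⁺/Fe), Pd²⁺/Pd serves as the cathode.
E°cell = E°cat − E°an = +0.92 − (−0.43) = +1.35 V; n = 2.
The balanced reaction is Pd²⁺(aq) + Fe(s) → Pd(s) + Fe²⁺(aq), so Q = [Fe²⁺(aq)] / [Pd²⁺(aq)] = 378 and log Q = 2.578.
By the Nernst equation, E = +1.35 − (0.0592/2)·(2.578) = +1.274 V.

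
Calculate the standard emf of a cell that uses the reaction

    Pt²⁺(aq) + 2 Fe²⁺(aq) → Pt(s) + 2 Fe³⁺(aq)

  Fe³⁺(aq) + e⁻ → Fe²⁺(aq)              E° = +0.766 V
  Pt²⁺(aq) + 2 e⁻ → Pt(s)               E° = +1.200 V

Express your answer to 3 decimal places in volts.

In the reaction as written, Pt²⁺(aq) is reduced (cathode) and Fe³⁺(aq) is produced by oxidation at the anode.
E°cell = E°(cathode) − E°(anode) = +1.200 − (+0.766) = +0.434 V.

+0.434 V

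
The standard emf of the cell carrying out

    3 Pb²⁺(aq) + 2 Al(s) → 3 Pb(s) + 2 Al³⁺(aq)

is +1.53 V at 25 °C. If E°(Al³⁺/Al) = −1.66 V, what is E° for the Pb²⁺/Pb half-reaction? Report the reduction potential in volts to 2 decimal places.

In the reaction as written the Pb²⁺/Pb couple is reduced (cathode) and Al³⁺/Al is oxidized (anode), so E°cell = E°(Pb²⁺/Pb) − E°(Al³⁺/Al).
E°(Pb²⁺/Pb) = E°cell + E°(anode) = +1.53 + (−1.66) = −0.13 V.

−0.13 V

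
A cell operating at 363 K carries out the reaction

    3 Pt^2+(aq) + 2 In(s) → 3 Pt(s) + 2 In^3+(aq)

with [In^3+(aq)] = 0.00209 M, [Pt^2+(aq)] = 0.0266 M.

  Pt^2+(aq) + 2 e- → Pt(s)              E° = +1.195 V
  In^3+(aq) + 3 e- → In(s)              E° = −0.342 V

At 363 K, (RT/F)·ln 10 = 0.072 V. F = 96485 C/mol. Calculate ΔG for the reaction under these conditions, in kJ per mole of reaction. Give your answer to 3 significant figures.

The standard cell potential is +1.195 − (−0.342) = +1.537 V, with n = 6 electrons in the balanced equation.
The reaction quotient is [In^3+(aq)]^2 / [Pt^2+(aq)]^3 = 0.232; by Nernst, E = +1.537 − (0.072/6)(−0.634) = +1.5446 V.
ΔG = −nFE = −(6)(96485)(+1.5446) J/mol = −894 kJ/mol.

−894 kJ/mol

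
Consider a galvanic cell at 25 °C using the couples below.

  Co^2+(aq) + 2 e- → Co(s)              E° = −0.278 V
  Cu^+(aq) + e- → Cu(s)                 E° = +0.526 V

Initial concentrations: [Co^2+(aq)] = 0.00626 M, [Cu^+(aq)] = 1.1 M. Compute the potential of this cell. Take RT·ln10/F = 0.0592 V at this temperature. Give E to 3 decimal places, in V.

Cu⁺/Cu is reduced (cathode, E° = +0.526 V) and Co²⁺/Co is oxidized (anode).
The standard potential is +0.526 − (−0.278) = +0.804 V and the balanced reaction transfers n = 2 electrons.
For the overall reaction 2 Cu^+(aq) + Co(s) → 2 Cu(s) + Co^2+(aq), Q = [Co^2+(aq)] / [Cu^+(aq)]^2 = 0.00517, giving log Q = −2.286.
E = E° − (0.0592/n)·log Q = +0.804 − (0.0592/2)(−2.286) = +0.872 V.

+0.872 V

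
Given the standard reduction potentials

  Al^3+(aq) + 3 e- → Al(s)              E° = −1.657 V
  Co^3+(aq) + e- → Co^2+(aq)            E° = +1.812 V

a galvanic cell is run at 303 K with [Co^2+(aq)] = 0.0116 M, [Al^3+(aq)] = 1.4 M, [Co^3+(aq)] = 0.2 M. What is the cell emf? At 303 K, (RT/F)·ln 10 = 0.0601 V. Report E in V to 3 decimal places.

+3.540 V

Co³⁺/Co²⁺ is reduced (cathode, E° = +1.812 V) and Al³⁺/Al is oxidized (anode).
E°cell = +1.812 − (−1.657) = +3.469 V, with n = 3 electrons transferred.
Balancing gives 3 Co^3+(aq) + Al(s) → 3 Co^2+(aq) + Al^3+(aq); hence Q = ([Co^2+(aq)]^3·[Al^3+(aq)]) / [Co^3+(aq)]^3 = 0.000273 (log Q = −3.564).
By the Nernst equation, E = +3.469 − (0.0601/3)·(−3.564) = +3.540 V.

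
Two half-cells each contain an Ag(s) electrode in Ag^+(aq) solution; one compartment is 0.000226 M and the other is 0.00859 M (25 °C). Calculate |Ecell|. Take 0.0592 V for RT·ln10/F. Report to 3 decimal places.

0.094 V

For a concentration cell E°cell = 0, since both electrodes use the same couple.
The compartment with the higher Ag^+(aq) concentration (0.00859 M) acts as the cathode; ions are reduced there and produced at the dilute (0.000226 M) anode.
With n = 1, Ecell = −(0.0592/1)·log([dilute]/[conc]) = −(0.0592/1)·log(0.000226/0.00859) = +0.094 V.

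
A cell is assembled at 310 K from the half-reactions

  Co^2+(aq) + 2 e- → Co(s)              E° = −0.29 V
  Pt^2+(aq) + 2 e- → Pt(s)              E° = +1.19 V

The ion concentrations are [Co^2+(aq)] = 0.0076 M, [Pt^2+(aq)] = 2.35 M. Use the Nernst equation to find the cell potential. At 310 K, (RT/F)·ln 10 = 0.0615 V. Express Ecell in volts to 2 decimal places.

The Pt²⁺/Pt couple has the more positive E°, so it is the cathode; Co²⁺/Co is the anode.
E°cell = E°cat − E°an = +1.19 − (−0.29) = +1.48 V; n = 2.
Balancing gives Pt^2+(aq) + Co(s) → Pt(s) + Co^2+(aq); hence Q = [Co^2+(aq)] / [Pt^2+(aq)] = 0.00323 (log Q = −2.490).
Applying E = E° − (RT ln10/nF)·log Q gives +1.48 − (0.0615/2)(−2.490) = +1.56 V.

+1.56 V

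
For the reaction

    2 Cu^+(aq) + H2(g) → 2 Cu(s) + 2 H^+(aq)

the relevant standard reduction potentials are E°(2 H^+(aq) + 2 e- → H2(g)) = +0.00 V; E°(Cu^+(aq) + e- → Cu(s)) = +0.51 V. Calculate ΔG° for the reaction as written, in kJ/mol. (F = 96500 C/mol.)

−98.4 kJ/mol

In the reaction as written Cu^+(aq) is reduced, so the Cu⁺/Cu couple is the cathode and 2H⁺/H₂ is the anode.
E°cell = +0.51 − (+0.00) = +0.51 V; balancing electrons gives n = 2.
ΔG° = −nFE°cell = −(2)(96500)(+0.51) J/mol = −98.4 kJ/mol.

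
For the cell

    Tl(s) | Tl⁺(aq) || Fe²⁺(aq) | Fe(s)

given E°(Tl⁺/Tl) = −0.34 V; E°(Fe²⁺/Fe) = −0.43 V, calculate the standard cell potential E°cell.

By convention the left-hand electrode in cell notation is the anode (oxidation) and the right-hand electrode is the cathode (reduction).
E°cell = E°(right) − E°(left) = −0.43 − (−0.34) = −0.09 V.
The negative sign shows that, as written, the cell would require an external voltage to drive the reaction.

−0.09 V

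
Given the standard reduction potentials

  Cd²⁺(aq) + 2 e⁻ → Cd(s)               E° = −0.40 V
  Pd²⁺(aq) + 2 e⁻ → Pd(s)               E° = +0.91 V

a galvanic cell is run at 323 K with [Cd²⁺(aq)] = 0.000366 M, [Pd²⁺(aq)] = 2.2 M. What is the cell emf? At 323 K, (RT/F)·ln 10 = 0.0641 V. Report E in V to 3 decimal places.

Pd²⁺/Pd is reduced (cathode, E° = +0.91 V) and Cd²⁺/Cd is oxidized (anode).
E°cell = E°cat − E°an = +0.91 − (−0.40) = +1.31 V; n = 2.
Balancing gives Pd²⁺(aq) + Cd(s) → Pd(s) + Cd²⁺(aq); hence Q = [Cd²⁺(aq)] / [Pd²⁺(aq)] = 0.000166 (log Q = −3.779).
E = E° − (0.0641/n)·log Q = +1.31 − (0.0641/2)(−3.779) = +1.431 V.

+1.431 V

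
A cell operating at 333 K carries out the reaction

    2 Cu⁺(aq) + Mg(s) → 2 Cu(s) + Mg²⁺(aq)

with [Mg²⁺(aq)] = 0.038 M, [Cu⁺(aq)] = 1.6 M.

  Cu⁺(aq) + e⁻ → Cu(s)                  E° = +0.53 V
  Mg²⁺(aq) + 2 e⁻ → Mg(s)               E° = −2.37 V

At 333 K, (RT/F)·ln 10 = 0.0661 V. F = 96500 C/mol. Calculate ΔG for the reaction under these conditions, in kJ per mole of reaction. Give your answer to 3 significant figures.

−571 kJ/mol

With Cu⁺/Cu reduced at the cathode, E°cell = +0.53 − (−2.37) = +2.90 V and n = 2.
Q = [Mg²⁺(aq)] / [Cu⁺(aq)]^2 = 0.0148, so log Q = −1.828 and E = +2.90 − (0.0661/2)(−1.828) = +2.9604 V.
ΔG = −nFE = −(2)(96500)(+2.9604) J/mol = −571 kJ/mol.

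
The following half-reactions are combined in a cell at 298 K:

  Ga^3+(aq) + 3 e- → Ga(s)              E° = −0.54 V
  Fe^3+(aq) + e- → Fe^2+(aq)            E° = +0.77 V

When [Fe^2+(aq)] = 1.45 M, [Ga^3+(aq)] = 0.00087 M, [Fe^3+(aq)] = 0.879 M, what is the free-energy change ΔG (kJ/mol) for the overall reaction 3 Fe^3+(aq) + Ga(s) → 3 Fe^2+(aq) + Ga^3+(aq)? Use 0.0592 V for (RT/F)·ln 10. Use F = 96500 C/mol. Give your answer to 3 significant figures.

−393 kJ/mol

With Fe³⁺/Fe²⁺ reduced at the cathode, E°cell = +0.77 − (−0.54) = +1.31 V and n = 3.
Here Q = ([Fe^2+(aq)]^3·[Ga^3+(aq)]) / [Fe^3+(aq)]^3 = 0.00391 (log Q = −2.408), giving E = +1.31 − (0.0592/3)·(−2.408) = +1.3575 V.
Then ΔG = −nFE = −3 × 96500 × +1.3575 J/mol = −393 kJ/mol.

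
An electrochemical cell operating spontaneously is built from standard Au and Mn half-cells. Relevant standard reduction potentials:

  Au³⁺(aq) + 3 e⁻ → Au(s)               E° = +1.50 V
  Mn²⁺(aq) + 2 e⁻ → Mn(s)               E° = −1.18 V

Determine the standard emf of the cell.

+2.68 V

The Au³⁺/Au couple has the higher E°, so Au ion is reduced (cathode) and Mn is oxidized (anode).
E°cell = E°(cathode) − E°(anode) = +1.50 − (−1.18) = +2.68 V.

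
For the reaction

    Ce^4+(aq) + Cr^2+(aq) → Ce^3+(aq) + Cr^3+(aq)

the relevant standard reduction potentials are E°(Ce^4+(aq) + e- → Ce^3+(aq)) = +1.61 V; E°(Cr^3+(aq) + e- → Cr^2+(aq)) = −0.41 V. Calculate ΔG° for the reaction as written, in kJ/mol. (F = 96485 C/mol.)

−195 kJ/mol

In the reaction as written Ce^4+(aq) is reduced, so the Ce⁴⁺/Ce³⁺ couple is the cathode and Cr³⁺/Cr²⁺ is the anode.
E°cell = +1.61 − (−0.41) = +2.02 V; balancing electrons gives n = 1.
ΔG° = −nFE°cell = −(1)(96485)(+2.02) J/mol = −195 kJ/mol.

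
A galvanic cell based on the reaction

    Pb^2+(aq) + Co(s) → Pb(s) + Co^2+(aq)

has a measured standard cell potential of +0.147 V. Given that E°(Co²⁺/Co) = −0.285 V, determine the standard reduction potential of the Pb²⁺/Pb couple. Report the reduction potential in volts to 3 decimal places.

In the reaction as written the Pb²⁺/Pb couple is reduced (cathode) and Co²⁺/Co is oxidized (anode), so E°cell = E°(Pb²⁺/Pb) − E°(Co²⁺/Co).
E°(Pb²⁺/Pb) = E°cell + E°(anode) = +0.147 + (−0.285) = −0.138 V.

−0.138 V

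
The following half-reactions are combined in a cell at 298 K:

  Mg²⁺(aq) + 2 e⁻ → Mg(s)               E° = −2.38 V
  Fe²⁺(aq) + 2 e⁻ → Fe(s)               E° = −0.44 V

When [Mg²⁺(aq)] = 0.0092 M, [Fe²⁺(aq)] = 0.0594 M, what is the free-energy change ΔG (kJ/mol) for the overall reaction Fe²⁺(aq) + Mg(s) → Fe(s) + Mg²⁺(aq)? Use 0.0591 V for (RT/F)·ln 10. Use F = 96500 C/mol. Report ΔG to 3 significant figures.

−379 kJ/mol

E°cell = −0.44 − (−2.38) = +1.94 V; the balanced reaction transfers n = 2 electrons.
Q = [Mg²⁺(aq)] / [Fe²⁺(aq)] = 0.155, so log Q = −0.810 and E = +1.94 − (0.0591/2)(−0.810) = +1.9639 V.
ΔG = −nFE = −(2)(96500)(+1.9639) J/mol = −379 kJ/mol.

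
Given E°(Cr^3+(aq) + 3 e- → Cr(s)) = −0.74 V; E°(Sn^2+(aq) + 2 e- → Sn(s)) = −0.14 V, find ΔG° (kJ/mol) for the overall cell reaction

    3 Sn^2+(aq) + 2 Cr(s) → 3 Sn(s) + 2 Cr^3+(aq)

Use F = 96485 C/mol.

−347 kJ/mol

In the reaction as written Sn^2+(aq) is reduced, so the Sn²⁺/Sn couple is the cathode and Cr³⁺/Cr is the anode.
E°cell = −0.14 − (−0.74) = +0.60 V; balancing electrons gives n = 6.
ΔG° = −nFE°cell = −(6)(96485)(+0.60) J/mol = −347 kJ/mol.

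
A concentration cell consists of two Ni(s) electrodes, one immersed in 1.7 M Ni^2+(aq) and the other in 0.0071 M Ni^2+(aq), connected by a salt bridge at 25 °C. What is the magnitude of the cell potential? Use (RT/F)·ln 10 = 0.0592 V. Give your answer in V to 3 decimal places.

0.070 V

For a concentration cell E°cell = 0, since both electrodes use the same couple.
The compartment with the higher Ni^2+(aq) concentration (1.7 M) acts as the cathode; ions are reduced there and produced at the dilute (0.0071 M) anode.
With n = 2, Ecell = −(0.0592/2)·log([dilute]/[conc]) = −(0.0592/2)·log(0.0071/1.7) = +0.070 V.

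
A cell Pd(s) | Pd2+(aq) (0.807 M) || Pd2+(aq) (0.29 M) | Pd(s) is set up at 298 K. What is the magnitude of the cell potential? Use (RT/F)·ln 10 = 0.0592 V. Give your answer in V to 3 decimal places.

For a concentration cell E°cell = 0, since both electrodes use the same couple.
The compartment with the higher Pd2+(aq) concentration (0.807 M) acts as the cathode; ions are reduced there and produced at the dilute (0.29 M) anode.
With n = 2, Ecell = −(0.0592/2)·log([dilute]/[conc]) = −(0.0592/2)·log(0.29/0.807) = +0.013 V.

0.013 V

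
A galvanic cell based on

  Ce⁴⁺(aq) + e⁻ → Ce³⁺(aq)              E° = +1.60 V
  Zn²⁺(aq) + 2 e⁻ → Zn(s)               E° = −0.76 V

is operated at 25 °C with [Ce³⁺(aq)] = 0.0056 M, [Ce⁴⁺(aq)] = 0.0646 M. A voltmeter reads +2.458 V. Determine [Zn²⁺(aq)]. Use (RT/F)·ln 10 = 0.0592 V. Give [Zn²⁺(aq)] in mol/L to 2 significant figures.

Ce⁴⁺/Ce³⁺ is the cathode (higher E°); E°cell = +1.60 − (−0.76) = +2.36 V with n = 2.
Rearranging E = E° − (0.0592/n)·log Q gives log Q = 2(+2.36 − (+2.458))/0.0592 = −3.311.
Balancing electrons gives 2 Ce⁴⁺(aq) + Zn(s) → 2 Ce³⁺(aq) + Zn²⁺(aq); thus Q = ([Ce³⁺(aq)]^2·[Zn²⁺(aq)]) / [Ce⁴⁺(aq)]^2.
Substituting the known concentrations and solving, log [Zn²⁺(aq)] = −1.187 and [Zn²⁺(aq)] = 0.065 M.

0.065 M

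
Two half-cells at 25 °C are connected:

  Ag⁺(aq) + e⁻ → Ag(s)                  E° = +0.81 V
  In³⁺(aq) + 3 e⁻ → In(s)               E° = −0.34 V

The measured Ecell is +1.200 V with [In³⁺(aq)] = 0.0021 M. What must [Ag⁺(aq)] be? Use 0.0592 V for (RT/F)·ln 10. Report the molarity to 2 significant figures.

Ag⁺/Ag is the cathode (higher E°); E°cell = +0.81 − (−0.34) = +1.15 V with n = 3.
Rearranging E = E° − (0.0592/n)·log Q gives log Q = 3(+1.15 − (+1.200))/0.0592 = −2.534.
Balancing electrons gives 3 Ag⁺(aq) + In(s) → 3 Ag(s) + In³⁺(aq); thus Q = [In³⁺(aq)] / [Ag⁺(aq)]^3.
Substituting the known concentrations and solving, log [Ag⁺(aq)] = −0.048 and [Ag⁺(aq)] = 0.90 M.

0.90 M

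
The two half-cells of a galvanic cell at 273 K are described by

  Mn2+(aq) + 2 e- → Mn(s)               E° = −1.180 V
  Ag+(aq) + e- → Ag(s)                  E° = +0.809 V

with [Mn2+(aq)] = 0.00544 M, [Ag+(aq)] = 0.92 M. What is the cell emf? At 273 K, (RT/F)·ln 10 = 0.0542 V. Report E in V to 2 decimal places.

The Ag⁺/Ag couple has the more positive E°, so it is the cathode; Mn²⁺/Mn is the anode.
E°cell = +0.809 − (−1.180) = +1.989 V, with n = 2 electrons transferred.
Balancing gives 2 Ag+(aq) + Mn(s) → 2 Ag(s) + Mn2+(aq); hence Q = [Mn2+(aq)] / [Ag+(aq)]^2 = 0.00643 (log Q = −2.192).
By the Nernst equation, E = +1.989 − (0.0542/2)·(−2.192) = +2.05 V.

+2.05 V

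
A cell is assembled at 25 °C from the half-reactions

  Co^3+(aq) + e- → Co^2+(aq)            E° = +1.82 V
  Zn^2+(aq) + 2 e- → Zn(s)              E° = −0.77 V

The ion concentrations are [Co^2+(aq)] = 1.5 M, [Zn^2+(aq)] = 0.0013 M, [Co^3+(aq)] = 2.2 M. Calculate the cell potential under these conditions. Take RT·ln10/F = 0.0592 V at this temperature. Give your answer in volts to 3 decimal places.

+2.685 V

The Co³⁺/Co²⁺ couple has the more positive E°, so it is the cathode; Zn²⁺/Zn is the anode.
The standard potential is +1.82 − (−0.77) = +2.59 V and the balanced reaction transfers n = 2 electrons.
The balanced reaction is 2 Co^3+(aq) + Zn(s) → 2 Co^2+(aq) + Zn^2+(aq), so Q = ([Co^2+(aq)]^2·[Zn^2+(aq)]) / [Co^3+(aq)]^2 = 0.000604 and log Q = −3.219.
By the Nernst equation, E = +2.59 − (0.0592/2)·(−3.219) = +2.685 V.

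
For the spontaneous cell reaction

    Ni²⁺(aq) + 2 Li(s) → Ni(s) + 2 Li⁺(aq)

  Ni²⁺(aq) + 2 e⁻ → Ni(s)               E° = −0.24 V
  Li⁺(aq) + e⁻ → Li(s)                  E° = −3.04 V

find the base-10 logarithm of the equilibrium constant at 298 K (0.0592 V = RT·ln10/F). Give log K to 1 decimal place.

The Ni²⁺/Ni couple is reduced (cathode); E°cell = −0.24 − (−3.04) = +2.80 V with n = 2.
At equilibrium E = 0, so log K = nE°cell / 0.0592 = (2)(+2.80) / 0.0592 = 94.6.

log K = 94.6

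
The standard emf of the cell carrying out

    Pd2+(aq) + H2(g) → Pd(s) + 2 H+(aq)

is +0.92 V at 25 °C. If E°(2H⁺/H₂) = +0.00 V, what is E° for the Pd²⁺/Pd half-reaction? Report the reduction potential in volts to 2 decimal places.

In the reaction as written the Pd²⁺/Pd couple is reduced (cathode) and 2H⁺/H₂ is oxidized (anode), so E°cell = E°(Pd²⁺/Pd) − E°(2H⁺/H₂).
E°(Pd²⁺/Pd) = E°cell + E°(anode) = +0.92 + (+0.00) = +0.92 V.

+0.92 V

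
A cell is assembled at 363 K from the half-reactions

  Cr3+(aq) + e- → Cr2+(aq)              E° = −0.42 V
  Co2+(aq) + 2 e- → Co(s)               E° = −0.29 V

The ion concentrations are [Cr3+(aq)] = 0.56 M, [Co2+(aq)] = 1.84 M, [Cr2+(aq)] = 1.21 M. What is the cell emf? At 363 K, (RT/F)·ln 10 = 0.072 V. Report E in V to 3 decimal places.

The Co²⁺/Co couple has the more positive E°, so it is the cathode; Cr³⁺/Cr²⁺ is the anode.
E°cell = −0.29 − (−0.42) = +0.13 V, with n = 2 electrons transferred.
The balanced reaction is Co2+(aq) + 2 Cr2+(aq) → Co(s) + 2 Cr3+(aq), so Q = [Cr3+(aq)]^2 / ([Co2+(aq)]·[Cr2+(aq)]^2) = 0.116 and log Q = −0.934.
Applying E = E° − (RT ln10/nF)·log Q gives +0.13 − (0.072/2)(−0.934) = +0.164 V.

+0.164 V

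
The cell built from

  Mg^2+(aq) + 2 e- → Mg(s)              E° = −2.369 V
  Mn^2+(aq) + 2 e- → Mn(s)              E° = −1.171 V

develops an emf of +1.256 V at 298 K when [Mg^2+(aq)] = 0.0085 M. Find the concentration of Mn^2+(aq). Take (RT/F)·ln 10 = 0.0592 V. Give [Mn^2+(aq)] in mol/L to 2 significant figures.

Mn²⁺/Mn is the cathode (higher E°); E°cell = −1.171 − (−2.369) = +1.198 V with n = 2.
Since E = E° − (0.0592/n)·log Q, log Q = n(E° − E)/0.0592 = −1.959.
The balanced reaction is Mn^2+(aq) + Mg(s) → Mn(s) + Mg^2+(aq), so Q = [Mg^2+(aq)] / [Mn^2+(aq)].
Solving for the unknown gives log [Mn^2+(aq)] = −0.112, so [Mn^2+(aq)] ≈ 0.77 M.

0.77 M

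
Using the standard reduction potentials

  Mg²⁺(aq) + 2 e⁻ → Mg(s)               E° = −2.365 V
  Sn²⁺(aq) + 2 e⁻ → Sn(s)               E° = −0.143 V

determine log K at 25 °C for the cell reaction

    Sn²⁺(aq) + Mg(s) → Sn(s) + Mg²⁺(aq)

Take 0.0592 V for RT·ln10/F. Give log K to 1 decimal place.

The Sn²⁺/Sn couple is reduced (cathode); E°cell = −0.143 − (−2.365) = +2.222 V with n = 2.
At equilibrium E = 0, so log K = nE°cell / 0.0592 = (2)(+2.222) / 0.0592 = 75.1.

log K = 75.1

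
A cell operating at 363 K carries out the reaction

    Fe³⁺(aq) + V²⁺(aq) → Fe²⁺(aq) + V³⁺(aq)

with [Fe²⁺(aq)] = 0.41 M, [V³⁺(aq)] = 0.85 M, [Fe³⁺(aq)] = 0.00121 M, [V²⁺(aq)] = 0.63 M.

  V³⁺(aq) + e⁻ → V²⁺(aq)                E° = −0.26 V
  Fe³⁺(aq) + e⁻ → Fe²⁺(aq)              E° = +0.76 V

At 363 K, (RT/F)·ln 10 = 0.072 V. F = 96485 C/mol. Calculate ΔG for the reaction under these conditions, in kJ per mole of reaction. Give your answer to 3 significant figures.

−79.9 kJ/mol

The standard cell potential is +0.76 − (−0.26) = +1.02 V, with n = 1 electron in the balanced equation.
The reaction quotient is ([Fe²⁺(aq)]·[V³⁺(aq)]) / ([Fe³⁺(aq)]·[V²⁺(aq)]) = 457; by Nernst, E = +1.02 − (0.072/1)(2.660) = +0.8285 V.
Then ΔG = −nFE = −1 × 96485 × +0.8285 J/mol = −79.9 kJ/mol.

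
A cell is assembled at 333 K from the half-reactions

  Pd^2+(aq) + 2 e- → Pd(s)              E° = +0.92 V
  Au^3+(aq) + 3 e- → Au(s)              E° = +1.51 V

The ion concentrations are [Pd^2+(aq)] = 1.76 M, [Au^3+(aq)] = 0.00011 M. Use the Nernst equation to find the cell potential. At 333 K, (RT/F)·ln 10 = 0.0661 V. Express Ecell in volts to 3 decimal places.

+0.495 V

Since E°(Au³⁺/Au) > E°(Pd²⁺/Pd), Au³⁺/Au serves as the cathode.
The standard potential is +1.51 − (+0.92) = +0.59 V and the balanced reaction transfers n = 6 electrons.
For the overall reaction 2 Au^3+(aq) + 3 Pd(s) → 2 Au(s) + 3 Pd^2+(aq), Q = [Pd^2+(aq)]^3 / [Au^3+(aq)]^2 = 4.51×10^8, giving log Q = 8.654.
Applying E = E° − (RT ln10/nF)·log Q gives +0.59 − (0.0661/6)(8.654) = +0.495 V.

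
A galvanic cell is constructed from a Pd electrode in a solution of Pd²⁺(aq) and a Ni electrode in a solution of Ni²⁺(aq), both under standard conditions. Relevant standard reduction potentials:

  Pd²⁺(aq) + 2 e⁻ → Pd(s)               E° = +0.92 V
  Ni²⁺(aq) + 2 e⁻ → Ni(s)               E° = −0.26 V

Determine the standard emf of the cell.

+1.18 V

Of the two couples in this cell, the one with the more positive reduction potential is reduced at the cathode: here that is Pd²⁺/Pd (+0.92 V); Ni²⁺/Ni (−0.26 V) is the anode.
E°cell = E°(cathode) − E°(anode) = +0.92 − (−0.26) = +1.18 V.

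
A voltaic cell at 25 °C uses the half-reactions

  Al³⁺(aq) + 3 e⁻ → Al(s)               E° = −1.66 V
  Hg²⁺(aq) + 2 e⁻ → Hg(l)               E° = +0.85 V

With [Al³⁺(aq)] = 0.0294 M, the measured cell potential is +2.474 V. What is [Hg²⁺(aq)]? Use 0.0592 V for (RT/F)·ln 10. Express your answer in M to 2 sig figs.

The Hg²⁺/Hg couple has the larger reduction potential, so it is the cathode: E°cell = +0.85 − (−1.66) = +2.51 V and n = 6.
Since E = E° − (0.0592/n)·log Q, log Q = n(E° − E)/0.0592 = 3.649.
Balancing electrons gives 3 Hg²⁺(aq) + 2 Al(s) → 3 Hg(l) + 2 Al³⁺(aq); thus Q = [Al³⁺(aq)]^2 / [Hg²⁺(aq)]^3.
Isolating [Hg²⁺(aq)] in Q = 10^{3.649} yields log [Hg²⁺(aq)] = −2.237, i.e. 0.0058 M.

0.0058 M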